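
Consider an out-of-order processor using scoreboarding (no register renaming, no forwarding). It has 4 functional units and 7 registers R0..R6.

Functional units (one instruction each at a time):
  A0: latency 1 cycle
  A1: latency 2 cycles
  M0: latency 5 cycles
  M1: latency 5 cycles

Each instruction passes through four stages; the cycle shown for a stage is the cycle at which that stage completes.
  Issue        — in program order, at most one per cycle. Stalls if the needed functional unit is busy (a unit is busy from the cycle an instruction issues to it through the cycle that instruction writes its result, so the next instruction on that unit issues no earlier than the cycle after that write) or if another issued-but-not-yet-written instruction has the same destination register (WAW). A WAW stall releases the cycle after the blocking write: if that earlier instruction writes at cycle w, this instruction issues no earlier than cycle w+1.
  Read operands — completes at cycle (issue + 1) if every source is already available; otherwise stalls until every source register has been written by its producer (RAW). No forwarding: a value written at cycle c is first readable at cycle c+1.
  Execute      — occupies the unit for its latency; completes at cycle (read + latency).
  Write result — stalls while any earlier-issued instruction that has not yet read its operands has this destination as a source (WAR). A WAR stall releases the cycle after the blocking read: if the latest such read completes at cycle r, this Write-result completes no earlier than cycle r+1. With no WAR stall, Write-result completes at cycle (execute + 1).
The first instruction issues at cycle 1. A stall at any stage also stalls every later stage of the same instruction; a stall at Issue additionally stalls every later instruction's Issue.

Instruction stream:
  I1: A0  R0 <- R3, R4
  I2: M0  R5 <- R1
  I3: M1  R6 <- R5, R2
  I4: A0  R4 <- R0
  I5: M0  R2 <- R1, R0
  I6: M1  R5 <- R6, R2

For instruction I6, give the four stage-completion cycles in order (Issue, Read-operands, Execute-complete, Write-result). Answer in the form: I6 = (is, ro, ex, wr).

I1 -> (1, 2, 3, 4)
I2 -> (2, 3, 8, 9)
I3 -> (3, 10, 15, 16)  // RAW R5: wait I2 write@9
I4 -> (5, 6, 7, 8)  // struct: A0 busy until I1 writes@4
I5 -> (10, 11, 16, 17)  // struct: M0 busy until I2 writes@9
I6 -> (17, 18, 23, 24)  // struct: M1 busy until I3 writes@16

I6 = (17, 18, 23, 24)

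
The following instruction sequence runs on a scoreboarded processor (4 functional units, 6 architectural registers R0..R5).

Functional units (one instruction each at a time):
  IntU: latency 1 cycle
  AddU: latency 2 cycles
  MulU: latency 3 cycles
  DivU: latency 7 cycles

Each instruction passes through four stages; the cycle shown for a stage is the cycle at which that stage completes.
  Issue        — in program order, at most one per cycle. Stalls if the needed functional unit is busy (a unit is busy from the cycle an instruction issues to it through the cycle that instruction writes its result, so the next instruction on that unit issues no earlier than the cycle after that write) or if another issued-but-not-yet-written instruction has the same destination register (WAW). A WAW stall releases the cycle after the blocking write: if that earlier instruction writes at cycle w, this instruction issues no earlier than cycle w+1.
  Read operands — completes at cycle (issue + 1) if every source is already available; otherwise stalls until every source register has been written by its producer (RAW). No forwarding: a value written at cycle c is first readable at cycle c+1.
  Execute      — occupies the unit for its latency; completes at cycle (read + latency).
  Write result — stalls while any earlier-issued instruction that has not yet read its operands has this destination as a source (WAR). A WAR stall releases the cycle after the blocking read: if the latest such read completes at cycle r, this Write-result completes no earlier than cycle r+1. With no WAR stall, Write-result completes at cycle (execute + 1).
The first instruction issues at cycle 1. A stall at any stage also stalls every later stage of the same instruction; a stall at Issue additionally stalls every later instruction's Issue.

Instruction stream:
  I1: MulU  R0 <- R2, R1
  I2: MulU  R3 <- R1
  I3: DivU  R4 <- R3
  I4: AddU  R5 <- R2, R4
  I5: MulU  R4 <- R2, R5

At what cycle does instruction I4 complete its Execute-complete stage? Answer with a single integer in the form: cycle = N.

t=1  I1→MulU
t=2  I1 RO
t=5  I1 EX
t=6  I1 WR R0
t=7  I2→MulU
t=8  I2 RO · I3→DivU
t=9  I4→AddU
t=11  I2 EX
t=12  I2 WR R3
t=13  I3 RO
t=20  I3 EX
t=21  I3 WR R4
t=22  I4 RO · I5→MulU
t=24  I4 EX
t=25  I4 WR R5
t=26  I5 RO
t=29  I5 EX
t=30  I5 WR R4

cycle = 24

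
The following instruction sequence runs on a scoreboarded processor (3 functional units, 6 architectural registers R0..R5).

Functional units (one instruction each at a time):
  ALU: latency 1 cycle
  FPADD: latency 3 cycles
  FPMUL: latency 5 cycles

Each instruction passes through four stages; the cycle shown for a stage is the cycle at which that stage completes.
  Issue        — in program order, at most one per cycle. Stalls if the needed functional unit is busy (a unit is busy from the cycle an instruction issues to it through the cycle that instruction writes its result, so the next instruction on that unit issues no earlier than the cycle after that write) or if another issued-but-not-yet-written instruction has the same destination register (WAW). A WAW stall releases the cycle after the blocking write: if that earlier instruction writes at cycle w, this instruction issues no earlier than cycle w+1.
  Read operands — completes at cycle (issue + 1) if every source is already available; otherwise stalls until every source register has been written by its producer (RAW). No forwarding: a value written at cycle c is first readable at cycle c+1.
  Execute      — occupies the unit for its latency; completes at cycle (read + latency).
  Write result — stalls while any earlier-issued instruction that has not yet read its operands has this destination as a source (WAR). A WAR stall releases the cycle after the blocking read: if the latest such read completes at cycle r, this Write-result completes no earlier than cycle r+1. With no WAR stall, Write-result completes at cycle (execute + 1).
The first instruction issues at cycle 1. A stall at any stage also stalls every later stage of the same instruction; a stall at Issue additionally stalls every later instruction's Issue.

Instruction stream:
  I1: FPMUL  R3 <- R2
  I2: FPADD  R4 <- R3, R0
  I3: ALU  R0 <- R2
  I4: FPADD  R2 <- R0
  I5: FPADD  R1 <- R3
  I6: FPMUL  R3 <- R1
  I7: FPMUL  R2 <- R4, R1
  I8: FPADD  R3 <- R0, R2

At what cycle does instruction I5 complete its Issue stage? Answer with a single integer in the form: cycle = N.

[I1] 1/2/7/8
[I2] 2/9/12/13  (RAW R3: wait I1 write@8)
[I3] 3/4/5/10  (WAR R0: wait I2 read@9)
[I4] 14/15/18/19  (struct: FPADD busy until I2 writes@13)
[I5] 20/21/24/25  (struct: FPADD busy until I4 writes@19)
[I6] 21/26/31/32  (RAW R1: wait I5 write@25)
[I7] 33/34/39/40  (struct: FPMUL busy until I6 writes@32)
[I8] 34/41/44/45  (RAW R2: wait I7 write@40)

cycle = 20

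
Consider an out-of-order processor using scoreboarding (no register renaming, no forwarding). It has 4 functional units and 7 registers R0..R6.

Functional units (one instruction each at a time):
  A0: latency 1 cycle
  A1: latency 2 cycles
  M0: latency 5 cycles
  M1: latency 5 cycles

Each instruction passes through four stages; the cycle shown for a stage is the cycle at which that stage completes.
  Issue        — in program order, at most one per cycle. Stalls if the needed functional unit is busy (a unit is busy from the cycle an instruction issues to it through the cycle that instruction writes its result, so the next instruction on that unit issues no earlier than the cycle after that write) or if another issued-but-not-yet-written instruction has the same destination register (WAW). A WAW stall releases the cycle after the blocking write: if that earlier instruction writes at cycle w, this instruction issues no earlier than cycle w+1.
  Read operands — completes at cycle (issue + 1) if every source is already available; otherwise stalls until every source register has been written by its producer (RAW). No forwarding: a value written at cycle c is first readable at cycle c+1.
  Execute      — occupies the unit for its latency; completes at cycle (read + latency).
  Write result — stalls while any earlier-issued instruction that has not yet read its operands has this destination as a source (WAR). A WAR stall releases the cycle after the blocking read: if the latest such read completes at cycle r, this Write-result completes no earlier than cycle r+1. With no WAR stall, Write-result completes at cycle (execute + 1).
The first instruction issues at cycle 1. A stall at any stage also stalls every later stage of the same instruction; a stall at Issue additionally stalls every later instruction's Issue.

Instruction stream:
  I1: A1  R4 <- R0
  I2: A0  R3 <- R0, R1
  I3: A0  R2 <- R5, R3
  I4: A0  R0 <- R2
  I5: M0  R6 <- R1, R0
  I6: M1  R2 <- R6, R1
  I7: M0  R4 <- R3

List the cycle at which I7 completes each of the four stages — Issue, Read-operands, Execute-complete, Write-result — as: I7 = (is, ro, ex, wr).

I7 = (21, 22, 27, 28)

c1: issue I1 (A1)
c2: I1 read-ops · issue I2 (A0)
c3: I2 read-ops
c4: I1 finished on A1 · I2 finished on A0
c5: I1→R4 · I2→R3
c6: issue I3 (A0)
c7: I3 read-ops
c8: I3 finished on A0
c9: I3→R2
c10: issue I4 (A0)
c11: I4 read-ops · issue I5 (M0)
c12: I4 finished on A0 · issue I6 (M1)
c13: I4→R0
c14: I5 read-ops
c19: I5 finished on M0
c20: I5→R6
c21: I6 read-ops · issue I7 (M0)
c22: I7 read-ops
c26: I6 finished on M1
c27: I6→R2 · I7 finished on M0
c28: I7→R4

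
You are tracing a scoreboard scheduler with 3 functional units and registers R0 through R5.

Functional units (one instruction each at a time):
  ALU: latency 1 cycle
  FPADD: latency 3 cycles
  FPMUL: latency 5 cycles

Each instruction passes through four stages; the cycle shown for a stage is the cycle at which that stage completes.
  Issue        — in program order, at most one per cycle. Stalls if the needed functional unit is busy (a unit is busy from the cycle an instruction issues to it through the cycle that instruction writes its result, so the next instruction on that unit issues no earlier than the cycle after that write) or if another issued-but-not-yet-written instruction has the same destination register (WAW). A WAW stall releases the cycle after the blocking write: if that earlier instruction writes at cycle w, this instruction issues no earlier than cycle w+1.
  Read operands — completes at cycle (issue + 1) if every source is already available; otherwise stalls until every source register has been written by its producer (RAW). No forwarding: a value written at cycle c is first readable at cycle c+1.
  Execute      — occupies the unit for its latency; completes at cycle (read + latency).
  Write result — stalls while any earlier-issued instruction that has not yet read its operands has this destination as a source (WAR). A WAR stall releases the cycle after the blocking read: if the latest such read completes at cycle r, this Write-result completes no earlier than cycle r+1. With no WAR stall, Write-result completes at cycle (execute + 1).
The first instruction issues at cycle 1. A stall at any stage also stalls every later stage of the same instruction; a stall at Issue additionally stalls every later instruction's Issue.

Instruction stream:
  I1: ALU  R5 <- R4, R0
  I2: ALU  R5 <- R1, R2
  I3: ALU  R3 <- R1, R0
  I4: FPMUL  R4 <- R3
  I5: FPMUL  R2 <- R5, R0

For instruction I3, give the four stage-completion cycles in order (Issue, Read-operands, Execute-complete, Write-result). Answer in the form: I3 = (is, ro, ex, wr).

I3 = (9, 10, 11, 12)

c1: I1 dispatched to ALU
c2: I1 operands ready
c3: I1 complete
c4: R5←I1
c5: I2 dispatched to ALU
c6: I2 operands ready
c7: I2 complete
c8: R5←I2
c9: I3 dispatched to ALU
c10: I3 operands ready | I4 dispatched to FPMUL
c11: I3 complete
c12: R3←I3
c13: I4 operands ready
c18: I4 complete
c19: R4←I4
c20: I5 dispatched to FPMUL
c21: I5 operands ready
c26: I5 complete
c27: R2←I5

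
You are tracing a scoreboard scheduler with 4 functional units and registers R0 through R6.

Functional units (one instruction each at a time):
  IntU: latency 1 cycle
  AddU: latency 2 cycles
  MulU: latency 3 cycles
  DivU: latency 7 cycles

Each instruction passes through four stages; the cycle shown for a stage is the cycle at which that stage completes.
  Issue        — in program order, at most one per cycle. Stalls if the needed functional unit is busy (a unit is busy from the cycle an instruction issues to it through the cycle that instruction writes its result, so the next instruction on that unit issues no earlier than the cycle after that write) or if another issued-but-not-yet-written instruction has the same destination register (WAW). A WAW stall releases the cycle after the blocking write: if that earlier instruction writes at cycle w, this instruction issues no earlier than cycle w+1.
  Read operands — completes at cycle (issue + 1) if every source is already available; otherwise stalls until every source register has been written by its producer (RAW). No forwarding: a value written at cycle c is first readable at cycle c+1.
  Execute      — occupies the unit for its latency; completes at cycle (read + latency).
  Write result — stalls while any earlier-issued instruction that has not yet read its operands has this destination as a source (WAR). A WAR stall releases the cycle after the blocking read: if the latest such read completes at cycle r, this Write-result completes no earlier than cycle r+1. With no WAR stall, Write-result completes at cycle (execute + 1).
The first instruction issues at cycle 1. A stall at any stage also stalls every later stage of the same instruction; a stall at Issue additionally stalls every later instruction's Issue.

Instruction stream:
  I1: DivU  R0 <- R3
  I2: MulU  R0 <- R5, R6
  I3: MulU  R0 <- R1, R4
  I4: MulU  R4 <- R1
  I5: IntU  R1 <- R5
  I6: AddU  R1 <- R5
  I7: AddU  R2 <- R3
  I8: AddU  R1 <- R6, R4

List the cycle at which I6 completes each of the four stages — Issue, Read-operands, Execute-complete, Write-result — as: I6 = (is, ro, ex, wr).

I6 = (28, 29, 31, 32)

  I1 | 1 | 2 | 9 | 10
  I2 | 11 | 12 | 15 | 16   WAW R0: wait I1 write@10
  I3 | 17 | 18 | 21 | 22   struct: MulU busy until I2 writes@16
  I4 | 23 | 24 | 27 | 28   struct: MulU busy until I3 writes@22
  I5 | 24 | 25 | 26 | 27
  I6 | 28 | 29 | 31 | 32   WAW R1: wait I5 write@27
  I7 | 33 | 34 | 36 | 37   struct: AddU busy until I6 writes@32
  I8 | 38 | 39 | 41 | 42   struct: AddU busy until I7 writes@37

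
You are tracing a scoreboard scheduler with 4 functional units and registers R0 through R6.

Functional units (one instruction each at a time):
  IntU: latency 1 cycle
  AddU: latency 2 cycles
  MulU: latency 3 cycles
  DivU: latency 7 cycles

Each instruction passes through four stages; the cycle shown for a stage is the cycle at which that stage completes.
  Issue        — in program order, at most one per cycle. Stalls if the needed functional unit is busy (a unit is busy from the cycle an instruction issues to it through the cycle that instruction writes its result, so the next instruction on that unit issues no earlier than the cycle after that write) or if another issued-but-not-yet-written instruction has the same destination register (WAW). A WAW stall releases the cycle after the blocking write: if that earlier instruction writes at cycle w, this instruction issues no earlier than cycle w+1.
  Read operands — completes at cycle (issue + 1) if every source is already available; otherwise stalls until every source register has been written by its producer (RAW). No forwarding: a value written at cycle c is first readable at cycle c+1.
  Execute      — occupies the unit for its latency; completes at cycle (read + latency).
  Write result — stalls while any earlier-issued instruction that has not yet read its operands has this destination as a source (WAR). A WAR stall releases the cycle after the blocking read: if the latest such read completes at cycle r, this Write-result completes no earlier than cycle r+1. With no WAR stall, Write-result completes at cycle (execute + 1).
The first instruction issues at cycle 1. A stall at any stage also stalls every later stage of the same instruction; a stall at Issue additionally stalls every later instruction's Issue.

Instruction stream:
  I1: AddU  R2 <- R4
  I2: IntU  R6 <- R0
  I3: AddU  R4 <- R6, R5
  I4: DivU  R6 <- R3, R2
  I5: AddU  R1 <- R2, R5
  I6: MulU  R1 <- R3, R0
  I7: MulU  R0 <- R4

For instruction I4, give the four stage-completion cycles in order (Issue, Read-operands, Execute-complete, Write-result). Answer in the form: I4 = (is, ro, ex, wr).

[1] I1→AddU
[2] I1 RO, I2→IntU
[3] I2 RO
[4] I1 EX, I2 EX
[5] I1 WR R2, I2 WR R6
[6] I3→AddU
[7] I3 RO, I4→DivU
[8] I4 RO
[9] I3 EX
[10] I3 WR R4
[11] I5→AddU
[12] I5 RO
[14] I5 EX
[15] I4 EX, I5 WR R1
[16] I4 WR R6, I6→MulU
[17] I6 RO
[20] I6 EX
[21] I6 WR R1
[22] I7→MulU
[23] I7 RO
[26] I7 EX
[27] I7 WR R0

I4 = (7, 8, 15, 16)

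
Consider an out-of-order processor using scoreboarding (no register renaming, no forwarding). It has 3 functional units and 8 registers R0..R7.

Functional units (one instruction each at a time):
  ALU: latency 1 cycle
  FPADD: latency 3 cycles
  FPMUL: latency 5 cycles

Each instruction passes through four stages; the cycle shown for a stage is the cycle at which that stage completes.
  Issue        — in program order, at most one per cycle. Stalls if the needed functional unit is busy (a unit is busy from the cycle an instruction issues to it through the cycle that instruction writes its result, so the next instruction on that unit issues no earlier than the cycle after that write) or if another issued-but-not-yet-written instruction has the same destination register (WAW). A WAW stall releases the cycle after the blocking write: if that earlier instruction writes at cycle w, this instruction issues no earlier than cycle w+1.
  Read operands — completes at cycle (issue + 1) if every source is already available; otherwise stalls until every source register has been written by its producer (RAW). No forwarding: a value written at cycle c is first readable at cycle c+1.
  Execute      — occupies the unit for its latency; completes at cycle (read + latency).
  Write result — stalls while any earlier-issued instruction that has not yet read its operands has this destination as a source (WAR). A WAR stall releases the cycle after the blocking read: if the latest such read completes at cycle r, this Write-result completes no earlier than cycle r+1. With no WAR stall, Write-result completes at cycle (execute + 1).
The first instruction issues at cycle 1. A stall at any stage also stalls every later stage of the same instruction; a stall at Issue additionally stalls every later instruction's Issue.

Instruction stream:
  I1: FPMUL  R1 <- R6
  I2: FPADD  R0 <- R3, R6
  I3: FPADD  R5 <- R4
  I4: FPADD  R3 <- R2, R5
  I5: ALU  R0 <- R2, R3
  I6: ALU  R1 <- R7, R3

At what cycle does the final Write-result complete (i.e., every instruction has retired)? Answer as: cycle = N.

cycle 1: issue I1 (FPMUL)
cycle 2: I1 read-ops · issue I2 (FPADD)
cycle 3: I2 read-ops
cycle 6: I2 finished on FPADD
cycle 7: I1 finished on FPMUL · I2→R0
cycle 8: I1→R1 · issue I3 (FPADD)
cycle 9: I3 read-ops
cycle 12: I3 finished on FPADD
cycle 13: I3→R5
cycle 14: issue I4 (FPADD)
cycle 15: I4 read-ops · issue I5 (ALU)
cycle 18: I4 finished on FPADD
cycle 19: I4→R3
cycle 20: I5 read-ops
cycle 21: I5 finished on ALU
cycle 22: I5→R0
cycle 23: issue I6 (ALU)
cycle 24: I6 read-ops
cycle 25: I6 finished on ALU
cycle 26: I6→R1

cycle = 26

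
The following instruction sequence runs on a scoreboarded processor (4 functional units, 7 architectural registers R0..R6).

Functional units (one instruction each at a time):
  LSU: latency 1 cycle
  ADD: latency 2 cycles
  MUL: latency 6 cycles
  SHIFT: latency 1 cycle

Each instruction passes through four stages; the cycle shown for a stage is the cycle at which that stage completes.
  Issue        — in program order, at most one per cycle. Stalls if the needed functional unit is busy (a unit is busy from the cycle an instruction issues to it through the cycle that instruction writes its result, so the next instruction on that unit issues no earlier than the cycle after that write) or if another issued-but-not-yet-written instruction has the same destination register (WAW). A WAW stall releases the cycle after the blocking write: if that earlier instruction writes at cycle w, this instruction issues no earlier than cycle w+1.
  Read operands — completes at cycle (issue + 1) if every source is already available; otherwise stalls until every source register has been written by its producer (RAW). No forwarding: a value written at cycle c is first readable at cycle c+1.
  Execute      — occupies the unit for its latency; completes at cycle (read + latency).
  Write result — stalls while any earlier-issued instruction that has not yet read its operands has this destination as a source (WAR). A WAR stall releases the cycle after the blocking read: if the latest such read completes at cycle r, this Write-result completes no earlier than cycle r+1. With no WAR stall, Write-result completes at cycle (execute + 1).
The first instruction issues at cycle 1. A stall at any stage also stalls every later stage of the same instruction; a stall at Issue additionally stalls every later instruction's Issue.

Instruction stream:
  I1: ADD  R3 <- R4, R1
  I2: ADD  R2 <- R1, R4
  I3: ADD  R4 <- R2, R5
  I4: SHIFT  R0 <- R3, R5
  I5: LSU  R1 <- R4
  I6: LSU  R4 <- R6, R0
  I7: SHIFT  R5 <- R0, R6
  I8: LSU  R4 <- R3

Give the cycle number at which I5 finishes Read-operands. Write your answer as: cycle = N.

cycle = 16

t=1  issue I1 (ADD)
t=2  I1 read-ops
t=4  I1 finished on ADD
t=5  I1→R3
t=6  issue I2 (ADD)
t=7  I2 read-ops
t=9  I2 finished on ADD
t=10  I2→R2
t=11  issue I3 (ADD)
t=12  I3 read-ops | issue I4 (SHIFT)
t=13  I4 read-ops | issue I5 (LSU)
t=14  I3 finished on ADD | I4 finished on SHIFT
t=15  I3→R4 | I4→R0
t=16  I5 read-ops
t=17  I5 finished on LSU
t=18  I5→R1
t=19  issue I6 (LSU)
t=20  I6 read-ops | issue I7 (SHIFT)
t=21  I6 finished on LSU | I7 read-ops
t=22  I6→R4 | I7 finished on SHIFT
t=23  I7→R5 | issue I8 (LSU)
t=24  I8 read-ops
t=25  I8 finished on LSU
t=26  I8→R4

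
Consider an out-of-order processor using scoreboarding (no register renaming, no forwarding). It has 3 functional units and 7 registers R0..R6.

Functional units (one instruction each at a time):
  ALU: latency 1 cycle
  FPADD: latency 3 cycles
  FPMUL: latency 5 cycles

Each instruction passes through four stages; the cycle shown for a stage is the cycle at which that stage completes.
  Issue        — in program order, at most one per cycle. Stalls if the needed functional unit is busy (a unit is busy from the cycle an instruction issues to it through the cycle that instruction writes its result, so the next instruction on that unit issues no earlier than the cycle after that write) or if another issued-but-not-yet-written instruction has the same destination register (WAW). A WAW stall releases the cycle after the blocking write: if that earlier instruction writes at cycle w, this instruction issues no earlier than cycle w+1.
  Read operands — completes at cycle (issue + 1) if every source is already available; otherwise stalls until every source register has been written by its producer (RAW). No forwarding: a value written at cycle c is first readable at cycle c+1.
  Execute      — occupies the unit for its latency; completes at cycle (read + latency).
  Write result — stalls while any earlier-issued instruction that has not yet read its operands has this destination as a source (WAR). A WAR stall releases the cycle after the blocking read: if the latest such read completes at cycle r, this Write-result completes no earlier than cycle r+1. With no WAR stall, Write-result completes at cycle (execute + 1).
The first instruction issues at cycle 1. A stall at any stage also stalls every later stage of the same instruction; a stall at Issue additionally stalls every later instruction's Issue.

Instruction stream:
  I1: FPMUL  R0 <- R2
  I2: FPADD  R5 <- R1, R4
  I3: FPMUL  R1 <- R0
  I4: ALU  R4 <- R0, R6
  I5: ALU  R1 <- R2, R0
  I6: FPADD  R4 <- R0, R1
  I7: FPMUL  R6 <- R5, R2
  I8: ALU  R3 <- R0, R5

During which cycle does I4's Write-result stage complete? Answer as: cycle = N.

cycle = 13

[1] I1→FPMUL
[2] I1 RO | I2→FPADD
[3] I2 RO
[6] I2 EX
[7] I1 EX | I2 WR R5
[8] I1 WR R0
[9] I3→FPMUL
[10] I3 RO | I4→ALU
[11] I4 RO
[12] I4 EX
[13] I4 WR R4
[15] I3 EX
[16] I3 WR R1
[17] I5→ALU
[18] I5 RO | I6→FPADD
[19] I5 EX | I7→FPMUL
[20] I5 WR R1 | I7 RO
[21] I6 RO | I8→ALU
[22] I8 RO
[23] I8 EX
[24] I6 EX | I8 WR R3
[25] I6 WR R4 | I7 EX
[26] I7 WR R6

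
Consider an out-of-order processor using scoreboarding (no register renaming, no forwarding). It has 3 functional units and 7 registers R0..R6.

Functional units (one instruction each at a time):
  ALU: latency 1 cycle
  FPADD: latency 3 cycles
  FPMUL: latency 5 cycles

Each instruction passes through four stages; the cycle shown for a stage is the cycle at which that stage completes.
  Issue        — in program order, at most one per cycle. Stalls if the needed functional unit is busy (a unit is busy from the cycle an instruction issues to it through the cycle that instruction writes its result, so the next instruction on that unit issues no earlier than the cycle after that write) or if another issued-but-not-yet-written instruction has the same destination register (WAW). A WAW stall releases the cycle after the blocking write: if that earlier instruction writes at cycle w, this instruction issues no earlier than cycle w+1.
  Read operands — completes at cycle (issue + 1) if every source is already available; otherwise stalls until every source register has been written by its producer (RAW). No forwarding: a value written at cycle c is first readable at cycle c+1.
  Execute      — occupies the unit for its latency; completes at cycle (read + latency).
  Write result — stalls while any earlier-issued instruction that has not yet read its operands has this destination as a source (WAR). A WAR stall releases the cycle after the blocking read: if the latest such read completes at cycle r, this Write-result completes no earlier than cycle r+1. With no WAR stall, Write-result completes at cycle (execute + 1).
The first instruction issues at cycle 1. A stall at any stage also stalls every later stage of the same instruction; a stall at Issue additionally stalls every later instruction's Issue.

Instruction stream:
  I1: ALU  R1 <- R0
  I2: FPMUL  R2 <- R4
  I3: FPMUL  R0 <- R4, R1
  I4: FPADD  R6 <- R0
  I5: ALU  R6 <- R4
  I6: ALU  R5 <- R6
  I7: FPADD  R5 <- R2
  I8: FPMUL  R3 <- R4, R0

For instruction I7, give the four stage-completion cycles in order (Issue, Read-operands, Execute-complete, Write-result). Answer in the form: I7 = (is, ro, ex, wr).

I7 = (31, 32, 35, 36)

c1: I1 dispatched to ALU
c2: I1 operands ready · I2 dispatched to FPMUL
c3: I1 complete · I2 operands ready
c4: R1←I1
c8: I2 complete
c9: R2←I2
c10: I3 dispatched to FPMUL
c11: I3 operands ready · I4 dispatched to FPADD
c16: I3 complete
c17: R0←I3
c18: I4 operands ready
c21: I4 complete
c22: R6←I4
c23: I5 dispatched to ALU
c24: I5 operands ready
c25: I5 complete
c26: R6←I5
c27: I6 dispatched to ALU
c28: I6 operands ready
c29: I6 complete
c30: R5←I6
c31: I7 dispatched to FPADD
c32: I7 operands ready · I8 dispatched to FPMUL
c33: I8 operands ready
c35: I7 complete
c36: R5←I7
c38: I8 complete
c39: R3←I8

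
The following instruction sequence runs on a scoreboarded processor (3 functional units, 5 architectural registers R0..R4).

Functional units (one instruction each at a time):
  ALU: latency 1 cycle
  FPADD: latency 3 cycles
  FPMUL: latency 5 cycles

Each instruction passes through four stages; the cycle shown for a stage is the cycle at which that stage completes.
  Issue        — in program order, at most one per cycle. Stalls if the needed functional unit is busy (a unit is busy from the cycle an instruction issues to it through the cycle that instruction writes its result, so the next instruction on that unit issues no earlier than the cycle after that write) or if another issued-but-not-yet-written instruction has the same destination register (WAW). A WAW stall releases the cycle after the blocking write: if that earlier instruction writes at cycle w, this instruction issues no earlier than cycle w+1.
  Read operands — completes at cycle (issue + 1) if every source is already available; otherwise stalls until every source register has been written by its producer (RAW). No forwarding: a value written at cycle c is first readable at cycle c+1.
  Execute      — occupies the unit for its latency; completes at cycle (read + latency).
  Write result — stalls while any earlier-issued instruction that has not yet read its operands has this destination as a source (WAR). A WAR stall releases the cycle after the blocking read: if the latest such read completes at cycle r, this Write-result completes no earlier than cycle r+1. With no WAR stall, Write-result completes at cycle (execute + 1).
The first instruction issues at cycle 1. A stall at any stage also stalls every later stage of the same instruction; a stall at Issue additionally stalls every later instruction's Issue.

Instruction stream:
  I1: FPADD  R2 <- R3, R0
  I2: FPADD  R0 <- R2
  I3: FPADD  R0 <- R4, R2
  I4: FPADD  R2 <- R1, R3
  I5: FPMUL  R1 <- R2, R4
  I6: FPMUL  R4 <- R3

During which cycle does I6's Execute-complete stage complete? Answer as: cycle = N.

cycle = 38

cycle 1: issue I1 (FPADD)
cycle 2: I1 read-ops
cycle 5: I1 finished on FPADD
cycle 6: I1→R2
cycle 7: issue I2 (FPADD)
cycle 8: I2 read-ops
cycle 11: I2 finished on FPADD
cycle 12: I2→R0
cycle 13: issue I3 (FPADD)
cycle 14: I3 read-ops
cycle 17: I3 finished on FPADD
cycle 18: I3→R0
cycle 19: issue I4 (FPADD)
cycle 20: I4 read-ops; issue I5 (FPMUL)
cycle 23: I4 finished on FPADD
cycle 24: I4→R2
cycle 25: I5 read-ops
cycle 30: I5 finished on FPMUL
cycle 31: I5→R1
cycle 32: issue I6 (FPMUL)
cycle 33: I6 read-ops
cycle 38: I6 finished on FPMUL
cycle 39: I6→R4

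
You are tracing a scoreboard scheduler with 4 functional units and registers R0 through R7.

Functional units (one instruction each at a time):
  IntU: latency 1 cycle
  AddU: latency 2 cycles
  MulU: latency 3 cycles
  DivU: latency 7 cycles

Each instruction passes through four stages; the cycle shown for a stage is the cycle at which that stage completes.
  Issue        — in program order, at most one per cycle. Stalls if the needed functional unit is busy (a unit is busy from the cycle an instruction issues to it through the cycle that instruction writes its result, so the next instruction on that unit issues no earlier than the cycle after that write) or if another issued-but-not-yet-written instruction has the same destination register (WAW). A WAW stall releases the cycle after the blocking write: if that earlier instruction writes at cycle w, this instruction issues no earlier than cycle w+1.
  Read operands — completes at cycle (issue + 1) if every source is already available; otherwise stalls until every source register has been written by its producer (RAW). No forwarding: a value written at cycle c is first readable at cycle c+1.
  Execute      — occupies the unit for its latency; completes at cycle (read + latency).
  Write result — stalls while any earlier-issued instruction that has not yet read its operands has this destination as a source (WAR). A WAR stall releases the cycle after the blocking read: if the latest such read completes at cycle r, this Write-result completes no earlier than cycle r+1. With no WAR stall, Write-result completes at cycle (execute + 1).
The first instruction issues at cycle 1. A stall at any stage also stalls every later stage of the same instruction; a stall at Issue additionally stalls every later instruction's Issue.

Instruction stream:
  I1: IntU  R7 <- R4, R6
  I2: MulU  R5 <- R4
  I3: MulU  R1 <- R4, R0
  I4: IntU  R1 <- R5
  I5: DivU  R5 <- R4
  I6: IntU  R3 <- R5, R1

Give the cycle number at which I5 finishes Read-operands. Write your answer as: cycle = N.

I1  is:1  ro:2  ex:3  wr:4
I2  is:2  ro:3  ex:6  wr:7
I3  is:8  ro:9  ex:12  wr:13  — struct: MulU busy until I2 writes@7
I4  is:14  ro:15  ex:16  wr:17  — WAW R1: wait I3 write@13
I5  is:15  ro:16  ex:23  wr:24
I6  is:18  ro:25  ex:26  wr:27  — struct: IntU busy until I4 writes@17, RAW R5: wait I5 write@24

cycle = 16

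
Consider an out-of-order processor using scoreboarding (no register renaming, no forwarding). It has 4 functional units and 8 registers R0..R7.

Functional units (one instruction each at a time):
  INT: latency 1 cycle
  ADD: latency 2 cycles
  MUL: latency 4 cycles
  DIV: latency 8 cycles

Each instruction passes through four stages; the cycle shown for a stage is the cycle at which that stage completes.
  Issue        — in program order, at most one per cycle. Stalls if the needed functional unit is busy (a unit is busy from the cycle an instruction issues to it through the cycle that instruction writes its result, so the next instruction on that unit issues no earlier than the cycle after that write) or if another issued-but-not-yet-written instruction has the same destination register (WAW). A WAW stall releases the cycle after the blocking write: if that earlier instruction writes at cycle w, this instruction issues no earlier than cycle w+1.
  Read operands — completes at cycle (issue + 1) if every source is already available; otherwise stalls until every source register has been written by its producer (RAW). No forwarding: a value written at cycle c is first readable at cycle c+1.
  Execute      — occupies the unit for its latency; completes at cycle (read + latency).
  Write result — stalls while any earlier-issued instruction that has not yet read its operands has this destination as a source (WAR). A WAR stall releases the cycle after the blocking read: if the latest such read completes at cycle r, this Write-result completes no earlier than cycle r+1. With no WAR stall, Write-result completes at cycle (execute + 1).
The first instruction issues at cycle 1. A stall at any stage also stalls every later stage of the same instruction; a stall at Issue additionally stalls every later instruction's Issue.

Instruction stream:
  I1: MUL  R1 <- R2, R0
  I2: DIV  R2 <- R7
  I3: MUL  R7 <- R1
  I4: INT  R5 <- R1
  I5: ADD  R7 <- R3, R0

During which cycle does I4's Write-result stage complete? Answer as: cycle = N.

I1  is:1  ro:2  ex:6  wr:7
I2  is:2  ro:3  ex:11  wr:12
I3  is:8  ro:9  ex:13  wr:14  — struct: MUL busy until I1 writes@7
I4  is:9  ro:10  ex:11  wr:12
I5  is:15  ro:16  ex:18  wr:19  — WAW R7: wait I3 write@14

cycle = 12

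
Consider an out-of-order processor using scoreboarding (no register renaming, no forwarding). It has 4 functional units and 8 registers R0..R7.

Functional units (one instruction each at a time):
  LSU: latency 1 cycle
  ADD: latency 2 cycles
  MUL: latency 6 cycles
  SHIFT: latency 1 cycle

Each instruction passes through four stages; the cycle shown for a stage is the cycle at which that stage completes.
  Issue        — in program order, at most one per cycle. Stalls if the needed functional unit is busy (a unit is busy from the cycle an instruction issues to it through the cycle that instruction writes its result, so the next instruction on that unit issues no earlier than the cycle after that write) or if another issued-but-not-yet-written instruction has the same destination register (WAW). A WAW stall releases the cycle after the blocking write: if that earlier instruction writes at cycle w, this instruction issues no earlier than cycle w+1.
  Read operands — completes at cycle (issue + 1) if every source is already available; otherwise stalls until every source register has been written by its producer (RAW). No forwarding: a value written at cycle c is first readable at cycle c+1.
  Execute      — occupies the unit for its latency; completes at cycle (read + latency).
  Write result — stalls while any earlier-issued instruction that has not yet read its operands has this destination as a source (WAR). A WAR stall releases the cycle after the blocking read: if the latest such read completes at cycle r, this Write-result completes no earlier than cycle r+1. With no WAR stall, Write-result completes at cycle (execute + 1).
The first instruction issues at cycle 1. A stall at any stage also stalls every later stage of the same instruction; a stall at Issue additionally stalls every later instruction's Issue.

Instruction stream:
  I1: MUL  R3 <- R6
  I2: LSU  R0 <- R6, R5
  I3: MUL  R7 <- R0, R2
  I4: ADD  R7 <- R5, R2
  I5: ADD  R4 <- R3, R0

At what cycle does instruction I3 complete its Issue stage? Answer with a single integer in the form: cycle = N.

cycle = 10

I1 -> (1, 2, 8, 9)
I2 -> (2, 3, 4, 5)
I3 -> (10, 11, 17, 18)  // struct: MUL busy until I1 writes@9
I4 -> (19, 20, 22, 23)  // WAW R7: wait I3 write@18
I5 -> (24, 25, 27, 28)  // struct: ADD busy until I4 writes@23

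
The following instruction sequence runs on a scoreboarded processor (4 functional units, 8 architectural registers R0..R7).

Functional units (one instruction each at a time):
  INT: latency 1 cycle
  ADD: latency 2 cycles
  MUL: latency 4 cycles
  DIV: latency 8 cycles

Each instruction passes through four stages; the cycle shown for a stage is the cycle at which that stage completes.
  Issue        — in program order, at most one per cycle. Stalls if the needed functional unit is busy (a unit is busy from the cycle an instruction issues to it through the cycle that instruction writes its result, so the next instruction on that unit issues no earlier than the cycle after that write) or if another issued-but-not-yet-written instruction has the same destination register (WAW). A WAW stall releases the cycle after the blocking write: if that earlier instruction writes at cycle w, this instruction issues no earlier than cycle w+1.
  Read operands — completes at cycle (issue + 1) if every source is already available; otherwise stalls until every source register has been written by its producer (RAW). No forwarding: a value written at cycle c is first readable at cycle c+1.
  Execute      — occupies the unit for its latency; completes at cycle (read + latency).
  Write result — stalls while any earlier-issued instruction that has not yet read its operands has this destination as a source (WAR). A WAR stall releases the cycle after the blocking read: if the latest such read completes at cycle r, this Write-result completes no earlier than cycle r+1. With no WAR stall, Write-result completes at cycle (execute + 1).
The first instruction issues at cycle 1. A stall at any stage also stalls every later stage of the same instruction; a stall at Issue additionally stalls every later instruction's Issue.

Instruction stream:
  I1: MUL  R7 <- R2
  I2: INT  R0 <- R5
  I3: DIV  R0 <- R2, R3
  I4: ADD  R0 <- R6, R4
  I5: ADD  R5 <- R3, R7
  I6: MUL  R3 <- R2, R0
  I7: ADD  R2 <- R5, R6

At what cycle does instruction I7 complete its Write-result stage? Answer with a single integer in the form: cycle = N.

cycle = 31

1) issue 1, read 2, done 6, write 7
2) issue 2, read 3, done 4, write 5
3) issue 6, read 7, done 15, write 16  <WAW R0: wait I2 write@5>
4) issue 17, read 18, done 20, write 21  <WAW R0: wait I3 write@16>
5) issue 22, read 23, done 25, write 26  <struct: ADD busy until I4 writes@21>
6) issue 23, read 24, done 28, write 29
7) issue 27, read 28, done 30, write 31  <struct: ADD busy until I5 writes@26>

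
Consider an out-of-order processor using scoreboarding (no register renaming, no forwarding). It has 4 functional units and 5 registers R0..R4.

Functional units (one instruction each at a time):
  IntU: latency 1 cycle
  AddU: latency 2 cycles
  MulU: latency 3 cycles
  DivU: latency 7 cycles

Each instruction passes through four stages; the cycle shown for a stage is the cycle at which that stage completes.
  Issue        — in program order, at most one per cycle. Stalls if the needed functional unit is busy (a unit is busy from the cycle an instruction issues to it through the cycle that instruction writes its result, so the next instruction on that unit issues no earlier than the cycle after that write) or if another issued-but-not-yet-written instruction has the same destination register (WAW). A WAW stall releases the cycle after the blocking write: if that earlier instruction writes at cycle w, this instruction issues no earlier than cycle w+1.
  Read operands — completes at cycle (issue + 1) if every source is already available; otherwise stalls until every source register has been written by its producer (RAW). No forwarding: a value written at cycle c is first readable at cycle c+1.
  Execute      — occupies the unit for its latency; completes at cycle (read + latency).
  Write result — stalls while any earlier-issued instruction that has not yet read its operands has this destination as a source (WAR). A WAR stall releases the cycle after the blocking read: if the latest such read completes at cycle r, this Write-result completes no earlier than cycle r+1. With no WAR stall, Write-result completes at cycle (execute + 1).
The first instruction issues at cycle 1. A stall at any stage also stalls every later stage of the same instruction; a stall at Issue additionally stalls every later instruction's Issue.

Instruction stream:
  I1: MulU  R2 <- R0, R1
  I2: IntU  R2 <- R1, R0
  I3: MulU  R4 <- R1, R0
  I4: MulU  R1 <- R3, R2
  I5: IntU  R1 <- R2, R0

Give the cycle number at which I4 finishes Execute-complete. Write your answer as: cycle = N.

cycle = 18

I1  is:1  ro:2  ex:5  wr:6
I2  is:7  ro:8  ex:9  wr:10  — WAW R2: wait I1 write@6
I3  is:8  ro:9  ex:12  wr:13
I4  is:14  ro:15  ex:18  wr:19  — struct: MulU busy until I3 writes@13
I5  is:20  ro:21  ex:22  wr:23  — WAW R1: wait I4 write@19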